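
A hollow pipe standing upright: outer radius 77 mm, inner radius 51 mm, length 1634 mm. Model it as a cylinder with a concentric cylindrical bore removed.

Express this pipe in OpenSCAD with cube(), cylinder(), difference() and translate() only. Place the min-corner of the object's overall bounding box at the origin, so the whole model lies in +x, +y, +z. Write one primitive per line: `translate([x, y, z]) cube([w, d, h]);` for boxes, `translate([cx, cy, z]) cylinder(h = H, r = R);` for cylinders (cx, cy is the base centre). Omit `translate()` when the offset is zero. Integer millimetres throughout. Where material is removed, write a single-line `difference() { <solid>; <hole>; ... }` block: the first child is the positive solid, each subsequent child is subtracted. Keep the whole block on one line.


difference() { translate([77, 77, 0]) cylinder(h = 1634, r = 77); translate([77, 77, 0]) cylinder(h = 1634, r = 51); }


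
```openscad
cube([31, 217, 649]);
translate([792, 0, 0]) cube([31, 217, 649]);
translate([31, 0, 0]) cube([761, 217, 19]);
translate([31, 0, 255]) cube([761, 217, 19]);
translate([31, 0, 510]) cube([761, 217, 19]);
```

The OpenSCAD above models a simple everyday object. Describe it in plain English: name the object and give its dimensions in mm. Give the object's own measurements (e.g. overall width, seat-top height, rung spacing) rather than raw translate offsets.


An open bookshelf. Two side panels, each 31 mm thick, 217 mm deep and 649 mm tall, stand 823 mm apart (outside-to-outside). Between them sit 3 shelves, each 19 mm thick and 217 mm deep, spanning the full gap between the sides. The bottom shelf rests on the floor (its underside at z = 0) and the clear gap between one shelf's top and the next shelf's underside is 236 mm.


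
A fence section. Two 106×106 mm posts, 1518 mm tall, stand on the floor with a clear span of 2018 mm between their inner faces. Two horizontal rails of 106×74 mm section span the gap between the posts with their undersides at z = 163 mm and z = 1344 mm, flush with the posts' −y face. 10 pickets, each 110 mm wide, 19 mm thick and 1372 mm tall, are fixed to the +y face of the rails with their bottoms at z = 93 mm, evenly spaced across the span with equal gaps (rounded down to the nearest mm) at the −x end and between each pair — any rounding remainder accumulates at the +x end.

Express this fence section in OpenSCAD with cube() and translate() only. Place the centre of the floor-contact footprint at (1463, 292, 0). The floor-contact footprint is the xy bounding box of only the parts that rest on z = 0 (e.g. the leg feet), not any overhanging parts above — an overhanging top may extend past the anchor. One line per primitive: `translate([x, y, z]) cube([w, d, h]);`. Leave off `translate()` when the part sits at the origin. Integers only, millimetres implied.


translate([348, 239, 0]) cube([106, 106, 1518]);
translate([2472, 239, 0]) cube([106, 106, 1518]);
translate([454, 239, 163]) cube([2018, 106, 74]);
translate([454, 239, 1344]) cube([2018, 106, 74]);
translate([537, 345, 93]) cube([110, 19, 1372]);
translate([730, 345, 93]) cube([110, 19, 1372]);
translate([923, 345, 93]) cube([110, 19, 1372]);
translate([1116, 345, 93]) cube([110, 19, 1372]);
translate([1309, 345, 93]) cube([110, 19, 1372]);
translate([1502, 345, 93]) cube([110, 19, 1372]);
translate([1695, 345, 93]) cube([110, 19, 1372]);
translate([1888, 345, 93]) cube([110, 19, 1372]);
translate([2081, 345, 93]) cube([110, 19, 1372]);
translate([2274, 345, 93]) cube([110, 19, 1372]);


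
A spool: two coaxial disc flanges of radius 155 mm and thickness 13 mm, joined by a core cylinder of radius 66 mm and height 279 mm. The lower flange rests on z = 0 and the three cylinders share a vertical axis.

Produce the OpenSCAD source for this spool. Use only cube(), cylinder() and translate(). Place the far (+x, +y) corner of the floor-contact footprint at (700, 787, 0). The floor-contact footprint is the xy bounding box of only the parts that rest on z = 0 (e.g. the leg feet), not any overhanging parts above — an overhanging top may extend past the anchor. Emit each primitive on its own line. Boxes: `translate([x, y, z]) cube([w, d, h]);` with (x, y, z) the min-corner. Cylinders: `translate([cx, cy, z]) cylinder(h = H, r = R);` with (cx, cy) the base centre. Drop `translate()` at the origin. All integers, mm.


translate([545, 632, 0]) cylinder(h = 13, r = 155);
translate([545, 632, 13]) cylinder(h = 279, r = 66);
translate([545, 632, 292]) cylinder(h = 13, r = 155);


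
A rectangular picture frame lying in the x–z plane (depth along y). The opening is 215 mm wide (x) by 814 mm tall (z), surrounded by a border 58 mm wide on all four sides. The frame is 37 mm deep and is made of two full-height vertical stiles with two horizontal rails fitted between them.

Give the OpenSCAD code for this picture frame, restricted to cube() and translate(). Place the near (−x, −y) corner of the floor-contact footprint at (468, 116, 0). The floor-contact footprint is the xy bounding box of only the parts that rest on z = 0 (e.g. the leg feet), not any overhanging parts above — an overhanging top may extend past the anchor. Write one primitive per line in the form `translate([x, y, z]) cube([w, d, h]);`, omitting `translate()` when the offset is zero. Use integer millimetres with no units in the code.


translate([468, 116, 0]) cube([58, 37, 930]);
translate([741, 116, 0]) cube([58, 37, 930]);
translate([526, 116, 0]) cube([215, 37, 58]);
translate([526, 116, 872]) cube([215, 37, 58]);


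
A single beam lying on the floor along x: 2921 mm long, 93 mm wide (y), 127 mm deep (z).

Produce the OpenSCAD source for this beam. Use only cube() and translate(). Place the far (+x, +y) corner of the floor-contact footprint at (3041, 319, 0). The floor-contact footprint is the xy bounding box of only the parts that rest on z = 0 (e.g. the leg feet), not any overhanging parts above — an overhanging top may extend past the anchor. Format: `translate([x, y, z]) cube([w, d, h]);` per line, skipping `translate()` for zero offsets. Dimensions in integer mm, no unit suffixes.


translate([120, 226, 0]) cube([2921, 93, 127]);


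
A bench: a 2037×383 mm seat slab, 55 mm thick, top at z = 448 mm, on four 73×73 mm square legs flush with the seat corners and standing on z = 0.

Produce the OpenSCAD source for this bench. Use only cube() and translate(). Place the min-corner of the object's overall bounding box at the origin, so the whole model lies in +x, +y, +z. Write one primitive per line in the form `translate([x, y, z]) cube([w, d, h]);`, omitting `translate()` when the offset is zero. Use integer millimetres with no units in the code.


translate([0, 0, 393]) cube([2037, 383, 55]);
cube([73, 73, 393]);
translate([0, 310, 0]) cube([73, 73, 393]);
translate([1964, 0, 0]) cube([73, 73, 393]);
translate([1964, 310, 0]) cube([73, 73, 393]);


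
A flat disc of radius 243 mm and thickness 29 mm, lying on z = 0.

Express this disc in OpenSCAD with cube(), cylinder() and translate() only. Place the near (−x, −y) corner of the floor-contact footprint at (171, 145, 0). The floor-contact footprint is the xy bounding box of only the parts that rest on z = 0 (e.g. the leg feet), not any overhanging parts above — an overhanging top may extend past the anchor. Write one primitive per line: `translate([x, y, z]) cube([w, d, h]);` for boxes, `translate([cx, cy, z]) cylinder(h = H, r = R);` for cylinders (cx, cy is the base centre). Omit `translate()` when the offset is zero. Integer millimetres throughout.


translate([414, 388, 0]) cylinder(h = 29, r = 243);


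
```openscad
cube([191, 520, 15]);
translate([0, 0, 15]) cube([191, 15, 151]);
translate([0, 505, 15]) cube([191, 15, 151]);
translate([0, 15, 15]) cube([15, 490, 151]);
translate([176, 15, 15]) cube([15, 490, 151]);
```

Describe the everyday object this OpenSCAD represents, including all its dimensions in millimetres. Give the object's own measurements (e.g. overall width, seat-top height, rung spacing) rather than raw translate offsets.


An open-topped rectangular box: outside dimensions 191×520×166 mm, with a uniform wall and base thickness of 15 mm. The base is a full 191×520 slab on the floor; four walls sit on top of the base. The front and back walls (the −y and +y sides) span the full width; the two side walls fit between them.


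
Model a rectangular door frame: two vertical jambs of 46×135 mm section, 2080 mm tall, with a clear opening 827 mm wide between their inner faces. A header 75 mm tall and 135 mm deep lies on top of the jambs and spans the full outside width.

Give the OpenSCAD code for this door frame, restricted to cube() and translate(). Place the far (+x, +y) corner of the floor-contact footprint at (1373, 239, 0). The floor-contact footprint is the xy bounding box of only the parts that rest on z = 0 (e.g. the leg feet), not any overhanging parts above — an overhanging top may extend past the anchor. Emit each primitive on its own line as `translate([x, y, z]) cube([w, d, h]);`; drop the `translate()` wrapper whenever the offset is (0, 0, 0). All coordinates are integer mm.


translate([454, 104, 0]) cube([46, 135, 2080]);
translate([1327, 104, 0]) cube([46, 135, 2080]);
translate([454, 104, 2080]) cube([919, 135, 75]);


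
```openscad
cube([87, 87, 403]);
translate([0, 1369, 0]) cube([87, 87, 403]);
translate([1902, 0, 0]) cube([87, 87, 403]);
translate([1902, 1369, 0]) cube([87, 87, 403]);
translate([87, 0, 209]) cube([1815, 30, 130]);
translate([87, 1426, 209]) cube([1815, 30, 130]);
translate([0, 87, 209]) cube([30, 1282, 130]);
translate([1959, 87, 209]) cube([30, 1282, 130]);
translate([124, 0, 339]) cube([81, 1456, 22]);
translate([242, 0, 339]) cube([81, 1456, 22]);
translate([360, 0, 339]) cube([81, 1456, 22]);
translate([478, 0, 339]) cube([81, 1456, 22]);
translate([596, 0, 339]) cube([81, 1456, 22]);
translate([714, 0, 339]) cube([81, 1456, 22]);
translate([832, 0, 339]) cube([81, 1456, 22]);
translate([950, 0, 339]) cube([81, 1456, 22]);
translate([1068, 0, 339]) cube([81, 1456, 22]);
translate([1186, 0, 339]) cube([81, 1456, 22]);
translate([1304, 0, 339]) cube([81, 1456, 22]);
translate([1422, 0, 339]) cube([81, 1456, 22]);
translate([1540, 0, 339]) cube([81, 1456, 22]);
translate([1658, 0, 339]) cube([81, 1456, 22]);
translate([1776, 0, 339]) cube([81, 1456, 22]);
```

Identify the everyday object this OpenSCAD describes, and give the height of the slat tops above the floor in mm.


A bed frame. The slat-top height is 361 mm.

Four posts, four rails, and a row of slats — a bed frame. Slats sit on the rails at z = 209 + 130 = 339; with slat thickness 22, the top is 361 mm.


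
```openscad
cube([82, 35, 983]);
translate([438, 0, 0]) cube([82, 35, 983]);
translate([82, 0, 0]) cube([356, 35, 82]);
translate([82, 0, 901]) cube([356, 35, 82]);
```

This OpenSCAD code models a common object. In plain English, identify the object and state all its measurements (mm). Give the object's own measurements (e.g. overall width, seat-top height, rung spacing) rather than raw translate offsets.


A rectangular picture frame lying in the x–z plane (depth along y). The opening is 356 mm wide (x) by 819 mm tall (z), surrounded by a border 82 mm wide on all four sides. The frame is 35 mm deep and is made of two full-height vertical stiles with two horizontal rails fitted between them.


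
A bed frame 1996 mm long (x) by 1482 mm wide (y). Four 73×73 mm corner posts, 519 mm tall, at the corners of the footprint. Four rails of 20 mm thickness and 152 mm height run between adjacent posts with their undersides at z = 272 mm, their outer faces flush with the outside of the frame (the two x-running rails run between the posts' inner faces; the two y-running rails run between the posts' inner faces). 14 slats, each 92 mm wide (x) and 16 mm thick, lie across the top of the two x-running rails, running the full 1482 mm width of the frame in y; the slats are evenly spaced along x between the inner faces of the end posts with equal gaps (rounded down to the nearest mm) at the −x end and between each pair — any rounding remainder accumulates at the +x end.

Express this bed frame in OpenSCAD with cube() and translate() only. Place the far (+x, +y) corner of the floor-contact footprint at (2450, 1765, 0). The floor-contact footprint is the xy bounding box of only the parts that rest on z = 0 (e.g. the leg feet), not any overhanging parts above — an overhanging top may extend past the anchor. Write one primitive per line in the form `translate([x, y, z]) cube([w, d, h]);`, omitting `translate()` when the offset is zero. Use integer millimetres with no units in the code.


translate([454, 283, 0]) cube([73, 73, 519]);
translate([454, 1692, 0]) cube([73, 73, 519]);
translate([2377, 283, 0]) cube([73, 73, 519]);
translate([2377, 1692, 0]) cube([73, 73, 519]);
translate([527, 283, 272]) cube([1850, 20, 152]);
translate([527, 1745, 272]) cube([1850, 20, 152]);
translate([454, 356, 272]) cube([20, 1336, 152]);
translate([2430, 356, 272]) cube([20, 1336, 152]);
translate([564, 283, 424]) cube([92, 1482, 16]);
translate([693, 283, 424]) cube([92, 1482, 16]);
translate([822, 283, 424]) cube([92, 1482, 16]);
translate([951, 283, 424]) cube([92, 1482, 16]);
translate([1080, 283, 424]) cube([92, 1482, 16]);
translate([1209, 283, 424]) cube([92, 1482, 16]);
translate([1338, 283, 424]) cube([92, 1482, 16]);
translate([1467, 283, 424]) cube([92, 1482, 16]);
translate([1596, 283, 424]) cube([92, 1482, 16]);
translate([1725, 283, 424]) cube([92, 1482, 16]);
translate([1854, 283, 424]) cube([92, 1482, 16]);
translate([1983, 283, 424]) cube([92, 1482, 16]);
translate([2112, 283, 424]) cube([92, 1482, 16]);
translate([2241, 283, 424]) cube([92, 1482, 16]);


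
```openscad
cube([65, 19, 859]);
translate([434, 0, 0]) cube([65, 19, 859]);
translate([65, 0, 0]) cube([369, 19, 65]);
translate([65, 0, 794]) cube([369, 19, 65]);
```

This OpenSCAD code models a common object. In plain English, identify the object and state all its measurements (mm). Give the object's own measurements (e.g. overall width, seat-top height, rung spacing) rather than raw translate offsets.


A rectangular picture frame lying in the x–z plane (depth along y). The opening is 369 mm wide (x) by 729 mm tall (z), surrounded by a border 65 mm wide on all four sides. The frame is 19 mm deep and is made of two full-height vertical stiles with two horizontal rails fitted between them.


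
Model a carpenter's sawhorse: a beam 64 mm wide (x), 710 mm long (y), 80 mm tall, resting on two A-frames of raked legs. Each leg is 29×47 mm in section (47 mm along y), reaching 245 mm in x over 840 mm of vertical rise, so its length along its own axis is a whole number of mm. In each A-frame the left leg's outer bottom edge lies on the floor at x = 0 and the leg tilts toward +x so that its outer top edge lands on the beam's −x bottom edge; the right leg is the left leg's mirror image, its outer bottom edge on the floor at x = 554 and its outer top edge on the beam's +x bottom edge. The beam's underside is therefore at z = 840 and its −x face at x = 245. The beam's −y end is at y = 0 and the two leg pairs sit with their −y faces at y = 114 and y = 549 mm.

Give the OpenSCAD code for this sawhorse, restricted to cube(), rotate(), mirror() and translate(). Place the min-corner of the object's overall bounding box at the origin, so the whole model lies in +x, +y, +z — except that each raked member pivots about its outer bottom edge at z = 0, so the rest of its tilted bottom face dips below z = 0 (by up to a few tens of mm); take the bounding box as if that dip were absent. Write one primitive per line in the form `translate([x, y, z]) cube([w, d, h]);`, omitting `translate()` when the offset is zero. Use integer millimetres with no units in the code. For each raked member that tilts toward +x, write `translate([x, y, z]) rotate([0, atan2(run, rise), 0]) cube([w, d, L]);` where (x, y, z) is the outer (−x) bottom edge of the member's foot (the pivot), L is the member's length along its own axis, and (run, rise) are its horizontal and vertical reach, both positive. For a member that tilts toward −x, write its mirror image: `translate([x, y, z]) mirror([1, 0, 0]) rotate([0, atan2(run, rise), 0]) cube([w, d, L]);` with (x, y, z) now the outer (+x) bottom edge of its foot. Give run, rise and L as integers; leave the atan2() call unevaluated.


// leg length = √(245² + 840²) = 875
// right-leg outer foot x = 2·245 + 64 = 554
// beam min-corner = (245, 0, 840)
translate([245, 0, 840]) cube([64, 710, 80]);
translate([0, 114, 0]) rotate([0, atan2(245, 840), 0]) cube([29, 47, 875]);
translate([554, 114, 0]) mirror([1, 0, 0]) rotate([0, atan2(245, 840), 0]) cube([29, 47, 875]);
translate([0, 549, 0]) rotate([0, atan2(245, 840), 0]) cube([29, 47, 875]);
translate([554, 549, 0]) mirror([1, 0, 0]) rotate([0, atan2(245, 840), 0]) cube([29, 47, 875]);


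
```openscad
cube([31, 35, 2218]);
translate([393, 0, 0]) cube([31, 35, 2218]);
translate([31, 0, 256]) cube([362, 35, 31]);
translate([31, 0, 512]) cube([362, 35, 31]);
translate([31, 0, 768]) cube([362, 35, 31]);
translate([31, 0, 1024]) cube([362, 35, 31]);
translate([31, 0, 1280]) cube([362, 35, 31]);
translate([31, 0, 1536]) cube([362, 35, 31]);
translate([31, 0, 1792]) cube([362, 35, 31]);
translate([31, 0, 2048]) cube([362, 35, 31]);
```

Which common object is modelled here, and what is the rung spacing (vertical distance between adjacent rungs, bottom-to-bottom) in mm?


A ladder. The rung spacing is 256 mm.

Two tall 31×35 posts with 8 short bars between them — a ladder. Adjacent rungs sit at z = 256 and z = 512, so the spacing is 512 − 256 = 256 mm.


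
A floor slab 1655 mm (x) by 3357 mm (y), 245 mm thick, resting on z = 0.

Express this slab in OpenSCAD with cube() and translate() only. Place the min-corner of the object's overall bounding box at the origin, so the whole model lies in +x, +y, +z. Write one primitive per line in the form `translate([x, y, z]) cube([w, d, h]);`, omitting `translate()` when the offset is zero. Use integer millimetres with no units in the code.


cube([1655, 3357, 245]);


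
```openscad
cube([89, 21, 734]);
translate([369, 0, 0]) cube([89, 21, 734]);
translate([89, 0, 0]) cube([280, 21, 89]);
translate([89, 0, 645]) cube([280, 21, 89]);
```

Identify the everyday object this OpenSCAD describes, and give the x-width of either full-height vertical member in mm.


A picture frame. The border width is 89 mm.

Four thin pieces enclosing a rectangular opening — a picture frame. The two full-height stiles are 734 mm tall; the top rail sits at z = 645 and is 89 mm tall, so the border above the opening is 734 − 645 = 89 mm, matching the stile x-width.


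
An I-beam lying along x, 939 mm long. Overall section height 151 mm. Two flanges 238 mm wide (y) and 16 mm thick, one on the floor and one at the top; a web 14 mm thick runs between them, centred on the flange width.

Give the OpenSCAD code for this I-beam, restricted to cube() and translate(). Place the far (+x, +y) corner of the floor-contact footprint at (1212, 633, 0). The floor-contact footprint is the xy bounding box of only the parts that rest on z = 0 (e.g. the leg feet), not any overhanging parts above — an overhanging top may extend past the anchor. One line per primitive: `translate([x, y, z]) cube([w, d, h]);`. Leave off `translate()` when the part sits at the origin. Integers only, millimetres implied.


translate([273, 395, 0]) cube([939, 238, 16]);
translate([273, 507, 16]) cube([939, 14, 119]);
translate([273, 395, 135]) cube([939, 238, 16]);


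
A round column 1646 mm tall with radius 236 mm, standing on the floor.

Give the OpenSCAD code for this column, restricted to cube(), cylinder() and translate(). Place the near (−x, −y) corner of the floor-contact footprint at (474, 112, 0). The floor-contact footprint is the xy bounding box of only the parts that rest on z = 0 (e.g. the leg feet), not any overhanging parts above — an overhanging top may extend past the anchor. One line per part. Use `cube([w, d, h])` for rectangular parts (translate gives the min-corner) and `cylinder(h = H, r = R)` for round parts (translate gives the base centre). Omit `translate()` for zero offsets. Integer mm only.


translate([710, 348, 0]) cylinder(h = 1646, r = 236);


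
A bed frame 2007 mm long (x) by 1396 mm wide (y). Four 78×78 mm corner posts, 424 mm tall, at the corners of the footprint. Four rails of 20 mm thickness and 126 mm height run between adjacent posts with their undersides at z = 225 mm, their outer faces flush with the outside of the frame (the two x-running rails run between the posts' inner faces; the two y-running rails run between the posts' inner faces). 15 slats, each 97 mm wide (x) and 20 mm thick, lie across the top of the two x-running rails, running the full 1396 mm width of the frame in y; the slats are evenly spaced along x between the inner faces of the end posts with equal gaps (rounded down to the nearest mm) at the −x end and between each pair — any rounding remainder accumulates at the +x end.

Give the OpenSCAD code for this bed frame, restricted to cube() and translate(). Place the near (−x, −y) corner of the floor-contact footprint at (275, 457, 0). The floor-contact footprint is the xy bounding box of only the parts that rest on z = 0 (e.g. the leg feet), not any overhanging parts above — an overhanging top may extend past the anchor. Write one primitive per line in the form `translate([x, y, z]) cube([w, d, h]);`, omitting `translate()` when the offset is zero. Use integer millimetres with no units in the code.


translate([275, 457, 0]) cube([78, 78, 424]);
translate([275, 1775, 0]) cube([78, 78, 424]);
translate([2204, 457, 0]) cube([78, 78, 424]);
translate([2204, 1775, 0]) cube([78, 78, 424]);
translate([353, 457, 225]) cube([1851, 20, 126]);
translate([353, 1833, 225]) cube([1851, 20, 126]);
translate([275, 535, 225]) cube([20, 1240, 126]);
translate([2262, 535, 225]) cube([20, 1240, 126]);
translate([377, 457, 351]) cube([97, 1396, 20]);
translate([498, 457, 351]) cube([97, 1396, 20]);
translate([619, 457, 351]) cube([97, 1396, 20]);
translate([740, 457, 351]) cube([97, 1396, 20]);
translate([861, 457, 351]) cube([97, 1396, 20]);
translate([982, 457, 351]) cube([97, 1396, 20]);
translate([1103, 457, 351]) cube([97, 1396, 20]);
translate([1224, 457, 351]) cube([97, 1396, 20]);
translate([1345, 457, 351]) cube([97, 1396, 20]);
translate([1466, 457, 351]) cube([97, 1396, 20]);
translate([1587, 457, 351]) cube([97, 1396, 20]);
translate([1708, 457, 351]) cube([97, 1396, 20]);
translate([1829, 457, 351]) cube([97, 1396, 20]);
translate([1950, 457, 351]) cube([97, 1396, 20]);
translate([2071, 457, 351]) cube([97, 1396, 20]);


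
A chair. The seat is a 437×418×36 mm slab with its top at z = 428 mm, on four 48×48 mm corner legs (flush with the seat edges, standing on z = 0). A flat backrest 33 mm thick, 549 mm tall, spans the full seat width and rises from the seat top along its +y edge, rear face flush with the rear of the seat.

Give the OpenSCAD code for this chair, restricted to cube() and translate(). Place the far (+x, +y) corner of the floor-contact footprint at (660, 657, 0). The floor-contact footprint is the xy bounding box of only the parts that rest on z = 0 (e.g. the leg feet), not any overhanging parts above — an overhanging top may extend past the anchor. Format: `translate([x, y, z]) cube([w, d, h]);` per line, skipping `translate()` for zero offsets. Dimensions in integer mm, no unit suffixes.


translate([223, 239, 392]) cube([437, 418, 36]);
translate([223, 239, 0]) cube([48, 48, 392]);
translate([612, 239, 0]) cube([48, 48, 392]);
translate([223, 609, 0]) cube([48, 48, 392]);
translate([612, 609, 0]) cube([48, 48, 392]);
translate([223, 624, 428]) cube([437, 33, 549]);


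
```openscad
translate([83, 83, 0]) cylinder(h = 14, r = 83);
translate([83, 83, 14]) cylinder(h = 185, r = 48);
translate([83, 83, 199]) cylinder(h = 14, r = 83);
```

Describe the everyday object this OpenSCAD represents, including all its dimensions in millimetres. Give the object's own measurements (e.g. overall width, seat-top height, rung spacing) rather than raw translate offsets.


A spool: two coaxial disc flanges of radius 83 mm and thickness 14 mm, joined by a core cylinder of radius 48 mm and height 185 mm. The lower flange rests on z = 0 and the three cylinders share a vertical axis.


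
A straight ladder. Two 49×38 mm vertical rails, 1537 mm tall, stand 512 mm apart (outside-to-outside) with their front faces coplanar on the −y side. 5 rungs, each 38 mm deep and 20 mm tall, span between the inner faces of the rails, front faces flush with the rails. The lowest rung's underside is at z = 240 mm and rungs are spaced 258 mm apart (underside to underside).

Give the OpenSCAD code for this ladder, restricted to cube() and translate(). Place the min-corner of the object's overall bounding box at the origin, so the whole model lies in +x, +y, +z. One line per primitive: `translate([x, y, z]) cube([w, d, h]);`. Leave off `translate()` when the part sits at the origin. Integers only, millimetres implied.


cube([49, 38, 1537]);
translate([463, 0, 0]) cube([49, 38, 1537]);
translate([49, 0, 240]) cube([414, 38, 20]);
translate([49, 0, 498]) cube([414, 38, 20]);
translate([49, 0, 756]) cube([414, 38, 20]);
translate([49, 0, 1014]) cube([414, 38, 20]);
translate([49, 0, 1272]) cube([414, 38, 20]);


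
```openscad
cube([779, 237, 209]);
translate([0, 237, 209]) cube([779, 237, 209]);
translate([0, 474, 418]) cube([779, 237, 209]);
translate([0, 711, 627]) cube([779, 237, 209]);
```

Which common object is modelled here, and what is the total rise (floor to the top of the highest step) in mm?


A staircase. The total rise is 836 mm.

4 identical blocks, each offset up and back from the previous — a staircase. Each step is 209 mm tall and there are 4 of them, so the total rise is 4 × 209 = 836 mm.


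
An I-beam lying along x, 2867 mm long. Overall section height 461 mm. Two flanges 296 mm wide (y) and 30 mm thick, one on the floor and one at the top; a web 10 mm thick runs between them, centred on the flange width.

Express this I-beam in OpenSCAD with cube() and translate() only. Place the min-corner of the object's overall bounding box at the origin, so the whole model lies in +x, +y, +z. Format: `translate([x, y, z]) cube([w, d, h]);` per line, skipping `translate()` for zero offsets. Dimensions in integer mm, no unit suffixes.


cube([2867, 296, 30]);
translate([0, 143, 30]) cube([2867, 10, 401]);
translate([0, 0, 431]) cube([2867, 296, 30]);


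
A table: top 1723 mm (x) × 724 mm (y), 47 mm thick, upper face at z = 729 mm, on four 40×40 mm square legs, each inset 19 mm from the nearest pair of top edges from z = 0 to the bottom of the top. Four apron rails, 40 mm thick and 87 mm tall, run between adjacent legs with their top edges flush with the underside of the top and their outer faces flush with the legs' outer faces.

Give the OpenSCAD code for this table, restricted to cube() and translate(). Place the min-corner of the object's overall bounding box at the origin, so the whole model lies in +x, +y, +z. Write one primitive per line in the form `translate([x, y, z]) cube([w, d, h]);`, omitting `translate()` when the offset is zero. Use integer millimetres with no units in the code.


translate([0, 0, 682]) cube([1723, 724, 47]);
translate([19, 19, 0]) cube([40, 40, 682]);
translate([1664, 19, 0]) cube([40, 40, 682]);
translate([19, 665, 0]) cube([40, 40, 682]);
translate([1664, 665, 0]) cube([40, 40, 682]);
translate([59, 19, 595]) cube([1605, 40, 87]);
translate([59, 665, 595]) cube([1605, 40, 87]);
translate([19, 59, 595]) cube([40, 606, 87]);
translate([1664, 59, 595]) cube([40, 606, 87]);


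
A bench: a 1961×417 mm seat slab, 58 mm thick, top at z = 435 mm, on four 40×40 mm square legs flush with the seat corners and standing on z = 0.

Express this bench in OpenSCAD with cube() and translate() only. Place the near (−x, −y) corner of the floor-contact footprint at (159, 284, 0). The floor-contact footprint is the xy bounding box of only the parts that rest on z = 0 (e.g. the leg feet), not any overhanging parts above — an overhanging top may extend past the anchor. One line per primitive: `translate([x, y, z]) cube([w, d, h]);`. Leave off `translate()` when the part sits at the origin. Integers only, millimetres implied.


// leg_h = 435 − 58 = 377
translate([159, 284, 377]) cube([1961, 417, 58]);
translate([159, 284, 0]) cube([40, 40, 377]);
translate([159, 661, 0]) cube([40, 40, 377]);
translate([2080, 284, 0]) cube([40, 40, 377]);
translate([2080, 661, 0]) cube([40, 40, 377]);


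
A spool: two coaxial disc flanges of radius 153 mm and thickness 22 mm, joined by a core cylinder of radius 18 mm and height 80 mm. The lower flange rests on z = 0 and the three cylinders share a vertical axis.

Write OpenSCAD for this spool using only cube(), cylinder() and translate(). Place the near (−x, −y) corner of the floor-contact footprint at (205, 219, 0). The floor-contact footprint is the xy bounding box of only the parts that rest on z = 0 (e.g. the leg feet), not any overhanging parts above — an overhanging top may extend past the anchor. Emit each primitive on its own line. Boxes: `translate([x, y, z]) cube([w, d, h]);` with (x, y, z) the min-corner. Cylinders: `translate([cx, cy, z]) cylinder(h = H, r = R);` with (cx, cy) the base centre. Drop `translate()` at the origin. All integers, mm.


translate([358, 372, 0]) cylinder(h = 22, r = 153);
translate([358, 372, 22]) cylinder(h = 80, r = 18);
translate([358, 372, 102]) cylinder(h = 22, r = 153);


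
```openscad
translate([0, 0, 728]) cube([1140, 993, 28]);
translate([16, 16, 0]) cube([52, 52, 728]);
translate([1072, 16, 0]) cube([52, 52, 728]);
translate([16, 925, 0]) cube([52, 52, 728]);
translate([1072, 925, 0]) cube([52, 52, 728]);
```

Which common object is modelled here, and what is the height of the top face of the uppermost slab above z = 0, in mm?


A table. The table height is 756 mm.

A 1140×993×28 slab sits at z = 728 on four 52 mm square posts — a table. The top surface is at 728 + 28 = 756 mm.


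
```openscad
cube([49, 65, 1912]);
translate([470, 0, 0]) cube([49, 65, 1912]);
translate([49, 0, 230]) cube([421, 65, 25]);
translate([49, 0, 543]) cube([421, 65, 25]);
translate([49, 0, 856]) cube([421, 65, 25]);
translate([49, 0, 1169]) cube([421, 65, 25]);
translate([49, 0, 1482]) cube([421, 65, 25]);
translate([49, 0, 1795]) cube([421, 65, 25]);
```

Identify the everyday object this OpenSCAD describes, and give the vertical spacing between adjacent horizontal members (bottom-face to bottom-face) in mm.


A ladder. The rung spacing is 313 mm.

Two tall 49×65 posts with 6 short bars between them — a ladder. Adjacent rungs sit at z = 230 and z = 543, so the spacing is 543 − 230 = 313 mm.


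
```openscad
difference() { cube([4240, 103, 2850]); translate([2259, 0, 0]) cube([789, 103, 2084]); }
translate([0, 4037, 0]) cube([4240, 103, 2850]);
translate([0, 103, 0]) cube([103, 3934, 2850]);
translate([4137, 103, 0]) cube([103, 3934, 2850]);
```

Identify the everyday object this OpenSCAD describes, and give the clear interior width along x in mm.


A single room. The interior width is 4034 mm.

Four walls enclosing a rectangle with a door in the front wall — a room. Outside width 4240 minus two 103 mm walls gives 4034 mm.


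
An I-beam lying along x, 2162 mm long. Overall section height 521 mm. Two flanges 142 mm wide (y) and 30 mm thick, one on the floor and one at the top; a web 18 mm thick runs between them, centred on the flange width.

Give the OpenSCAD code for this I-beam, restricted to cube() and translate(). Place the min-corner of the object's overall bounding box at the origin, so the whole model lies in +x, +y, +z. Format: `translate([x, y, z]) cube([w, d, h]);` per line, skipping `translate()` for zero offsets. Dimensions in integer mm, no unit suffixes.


cube([2162, 142, 30]);
translate([0, 62, 30]) cube([2162, 18, 461]);
translate([0, 0, 491]) cube([2162, 142, 30]);


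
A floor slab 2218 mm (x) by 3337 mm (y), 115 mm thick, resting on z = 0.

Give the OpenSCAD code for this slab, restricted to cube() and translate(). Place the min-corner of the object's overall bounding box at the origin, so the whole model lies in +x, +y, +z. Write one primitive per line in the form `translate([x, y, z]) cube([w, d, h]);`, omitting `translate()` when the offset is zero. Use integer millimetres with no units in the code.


cube([2218, 3337, 115]);


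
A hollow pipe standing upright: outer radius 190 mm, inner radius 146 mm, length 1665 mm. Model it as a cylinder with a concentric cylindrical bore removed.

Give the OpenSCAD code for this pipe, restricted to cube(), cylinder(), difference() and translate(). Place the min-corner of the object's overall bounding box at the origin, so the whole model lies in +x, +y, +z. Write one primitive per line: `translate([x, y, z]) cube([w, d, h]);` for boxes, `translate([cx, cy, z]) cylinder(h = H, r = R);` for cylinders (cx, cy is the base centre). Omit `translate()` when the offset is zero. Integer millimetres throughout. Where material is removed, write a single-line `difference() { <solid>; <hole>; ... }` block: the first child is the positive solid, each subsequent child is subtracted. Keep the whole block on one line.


difference() { translate([190, 190, 0]) cylinder(h = 1665, r = 190); translate([190, 190, 0]) cylinder(h = 1665, r = 146); }


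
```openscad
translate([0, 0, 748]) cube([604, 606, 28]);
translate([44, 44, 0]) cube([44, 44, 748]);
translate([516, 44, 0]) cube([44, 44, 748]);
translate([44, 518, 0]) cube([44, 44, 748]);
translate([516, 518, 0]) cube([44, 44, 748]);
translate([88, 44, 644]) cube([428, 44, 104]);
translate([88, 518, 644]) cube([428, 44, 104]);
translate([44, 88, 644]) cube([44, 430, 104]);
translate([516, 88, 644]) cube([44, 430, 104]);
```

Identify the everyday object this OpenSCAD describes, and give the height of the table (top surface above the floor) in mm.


A table. The table height is 776 mm.

A 604×606×28 slab sits at z = 748 on four 44 mm square posts — a table. The top surface is at 748 + 28 = 776 mm.


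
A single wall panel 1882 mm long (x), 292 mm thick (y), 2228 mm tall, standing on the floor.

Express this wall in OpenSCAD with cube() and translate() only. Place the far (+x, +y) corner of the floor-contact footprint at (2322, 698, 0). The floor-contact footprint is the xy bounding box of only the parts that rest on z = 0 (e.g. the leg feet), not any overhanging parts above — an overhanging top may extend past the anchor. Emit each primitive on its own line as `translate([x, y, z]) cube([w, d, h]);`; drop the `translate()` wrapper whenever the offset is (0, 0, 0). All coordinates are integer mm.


translate([440, 406, 0]) cube([1882, 292, 2228]);


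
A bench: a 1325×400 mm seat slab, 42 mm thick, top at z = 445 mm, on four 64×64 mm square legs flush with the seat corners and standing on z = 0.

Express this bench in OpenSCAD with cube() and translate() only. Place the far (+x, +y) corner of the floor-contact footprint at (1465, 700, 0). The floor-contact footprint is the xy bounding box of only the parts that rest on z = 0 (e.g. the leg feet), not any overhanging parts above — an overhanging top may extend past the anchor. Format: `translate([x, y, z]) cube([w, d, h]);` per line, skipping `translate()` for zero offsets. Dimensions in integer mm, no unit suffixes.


translate([140, 300, 403]) cube([1325, 400, 42]);
translate([140, 300, 0]) cube([64, 64, 403]);
translate([140, 636, 0]) cube([64, 64, 403]);
translate([1401, 300, 0]) cube([64, 64, 403]);
translate([1401, 636, 0]) cube([64, 64, 403]);


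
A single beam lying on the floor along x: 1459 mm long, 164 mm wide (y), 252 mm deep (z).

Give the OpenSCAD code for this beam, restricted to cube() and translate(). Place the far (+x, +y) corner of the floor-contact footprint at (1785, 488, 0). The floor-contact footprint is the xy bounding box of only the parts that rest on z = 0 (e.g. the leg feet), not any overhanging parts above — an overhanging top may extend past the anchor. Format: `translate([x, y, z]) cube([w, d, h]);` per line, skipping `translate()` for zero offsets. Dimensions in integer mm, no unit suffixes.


translate([326, 324, 0]) cube([1459, 164, 252]);


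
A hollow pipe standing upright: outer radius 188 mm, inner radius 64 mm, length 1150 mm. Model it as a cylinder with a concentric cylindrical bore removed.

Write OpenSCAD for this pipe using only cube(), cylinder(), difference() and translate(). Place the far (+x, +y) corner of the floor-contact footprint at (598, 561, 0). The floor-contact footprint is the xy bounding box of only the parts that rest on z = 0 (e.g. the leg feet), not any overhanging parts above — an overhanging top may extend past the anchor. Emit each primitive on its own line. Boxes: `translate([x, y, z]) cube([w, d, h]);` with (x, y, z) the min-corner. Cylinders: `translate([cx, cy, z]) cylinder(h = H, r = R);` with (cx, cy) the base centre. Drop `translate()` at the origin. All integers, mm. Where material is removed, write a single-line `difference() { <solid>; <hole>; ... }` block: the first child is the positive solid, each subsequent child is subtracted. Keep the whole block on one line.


difference() { translate([410, 373, 0]) cylinder(h = 1150, r = 188); translate([410, 373, 0]) cylinder(h = 1150, r = 64); }


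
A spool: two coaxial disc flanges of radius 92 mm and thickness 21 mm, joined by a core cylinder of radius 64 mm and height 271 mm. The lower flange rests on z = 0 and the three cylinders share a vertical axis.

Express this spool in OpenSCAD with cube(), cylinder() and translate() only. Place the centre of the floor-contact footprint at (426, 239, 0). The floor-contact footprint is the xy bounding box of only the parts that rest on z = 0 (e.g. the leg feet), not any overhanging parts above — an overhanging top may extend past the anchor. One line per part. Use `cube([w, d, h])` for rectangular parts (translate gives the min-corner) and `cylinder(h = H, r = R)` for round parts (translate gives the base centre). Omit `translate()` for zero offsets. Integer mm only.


translate([426, 239, 0]) cylinder(h = 21, r = 92);
translate([426, 239, 21]) cylinder(h = 271, r = 64);
translate([426, 239, 292]) cylinder(h = 21, r = 92);


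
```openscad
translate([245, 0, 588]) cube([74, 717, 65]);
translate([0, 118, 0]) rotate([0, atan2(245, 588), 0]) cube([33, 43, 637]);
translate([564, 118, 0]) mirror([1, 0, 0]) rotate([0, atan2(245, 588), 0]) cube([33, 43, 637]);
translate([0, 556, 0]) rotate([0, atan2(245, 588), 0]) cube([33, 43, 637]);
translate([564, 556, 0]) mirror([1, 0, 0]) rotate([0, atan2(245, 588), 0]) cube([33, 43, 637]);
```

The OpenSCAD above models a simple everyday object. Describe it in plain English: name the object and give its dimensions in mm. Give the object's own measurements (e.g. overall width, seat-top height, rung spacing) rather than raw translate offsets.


A sawhorse. A 74×717×65 mm beam (x, y, z) sits on two A-frame leg pairs. Each pair is two raked legs of 33×43 mm section (43 mm along y) splaying symmetrically in x. Each leg rises 588 mm vertically over 245 mm of horizontal reach and is 637 mm long along its own axis. Every leg's outer bottom edge rests on the floor and its outer top edge meets a bottom edge of the beam — the left legs (tilting toward +x) meet the beam's −x bottom edge, the right legs (their mirror images, tilting toward −x) meet its +x bottom edge — so the leg tops tuck under the beam, the beam's underside is 588 mm above the floor, and the feet are 564 mm apart outside-to-outside with the beam centred between them. The two leg pairs are set in 118 mm from either end of the beam.


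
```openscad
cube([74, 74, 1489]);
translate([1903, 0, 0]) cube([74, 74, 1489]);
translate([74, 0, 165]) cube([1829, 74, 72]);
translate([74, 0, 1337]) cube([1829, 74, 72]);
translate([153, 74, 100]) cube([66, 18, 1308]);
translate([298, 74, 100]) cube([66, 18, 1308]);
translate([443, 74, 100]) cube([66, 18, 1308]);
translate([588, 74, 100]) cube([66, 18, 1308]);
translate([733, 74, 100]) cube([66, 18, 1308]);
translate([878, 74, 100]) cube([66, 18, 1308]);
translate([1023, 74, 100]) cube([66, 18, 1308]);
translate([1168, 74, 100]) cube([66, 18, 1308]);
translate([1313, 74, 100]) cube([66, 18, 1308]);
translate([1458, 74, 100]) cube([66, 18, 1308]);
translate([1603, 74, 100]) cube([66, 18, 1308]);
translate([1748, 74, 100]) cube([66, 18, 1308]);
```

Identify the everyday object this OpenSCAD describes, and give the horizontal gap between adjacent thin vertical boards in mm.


A fence section. The picket gap is 79 mm.

Two posts, two rails, 12 pickets — a fence section. Span 1829 mm holds 12 pickets of 66 mm with 13 equal gaps: ⌊(1829 − 12·66) / 13⌋ = 79 mm.
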